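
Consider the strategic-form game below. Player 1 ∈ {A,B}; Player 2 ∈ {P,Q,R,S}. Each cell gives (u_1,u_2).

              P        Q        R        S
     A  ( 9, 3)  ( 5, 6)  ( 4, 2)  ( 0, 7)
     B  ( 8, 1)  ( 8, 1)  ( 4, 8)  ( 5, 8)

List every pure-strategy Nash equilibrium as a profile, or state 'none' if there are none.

(A,P): not NE [P2→S gives 7>3]
(A,Q): not NE [P1→B gives 8>5; P2→S gives 7>6]
(A,R): not NE [P2→S gives 7>2]
(A,S): not NE [P1→B gives 5>0]
(B,P): not NE [P1→A gives 9>8; P2→S gives 8>1]
(B,Q): not NE [P2→S gives 8>1]
(B,R): NE
(B,S): NE

Nash profiles: (B,R), (B,S)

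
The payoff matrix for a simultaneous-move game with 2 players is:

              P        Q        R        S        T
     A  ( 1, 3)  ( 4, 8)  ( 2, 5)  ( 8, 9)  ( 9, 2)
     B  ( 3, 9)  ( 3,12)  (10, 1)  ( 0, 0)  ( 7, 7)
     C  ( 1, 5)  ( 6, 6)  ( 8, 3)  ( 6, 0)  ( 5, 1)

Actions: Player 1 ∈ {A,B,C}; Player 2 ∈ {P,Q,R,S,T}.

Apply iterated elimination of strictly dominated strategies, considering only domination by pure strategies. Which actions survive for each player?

P2 drop P (Q beats it: A:8>3 B:12>9 C:6>5)
P2 drop R (Q beats it: A:8>5 B:12>1 C:6>3)
P1 drop B (A beats it: Q:4>3 S:8>0 T:9>7)
P2 drop T (Q beats it: A:8>2 C:6>1)
P1→{A,C} P2→{Q,S}

Survivors P1:{A,C} P2:{Q,S}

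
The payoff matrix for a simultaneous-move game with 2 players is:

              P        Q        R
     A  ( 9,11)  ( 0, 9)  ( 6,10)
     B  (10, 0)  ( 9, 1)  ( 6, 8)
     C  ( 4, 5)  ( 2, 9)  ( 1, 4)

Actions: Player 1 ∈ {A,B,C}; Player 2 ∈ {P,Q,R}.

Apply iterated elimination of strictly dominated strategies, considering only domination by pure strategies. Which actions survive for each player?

IESDS → P1:{A,B} P2:{P,R}

P1 drop C (B beats it: P:10>4 Q:9>2 R:6>1)
P2 drop Q (R beats it: A:10>9 B:8>1)
P1→{A,B} P2→{P,R}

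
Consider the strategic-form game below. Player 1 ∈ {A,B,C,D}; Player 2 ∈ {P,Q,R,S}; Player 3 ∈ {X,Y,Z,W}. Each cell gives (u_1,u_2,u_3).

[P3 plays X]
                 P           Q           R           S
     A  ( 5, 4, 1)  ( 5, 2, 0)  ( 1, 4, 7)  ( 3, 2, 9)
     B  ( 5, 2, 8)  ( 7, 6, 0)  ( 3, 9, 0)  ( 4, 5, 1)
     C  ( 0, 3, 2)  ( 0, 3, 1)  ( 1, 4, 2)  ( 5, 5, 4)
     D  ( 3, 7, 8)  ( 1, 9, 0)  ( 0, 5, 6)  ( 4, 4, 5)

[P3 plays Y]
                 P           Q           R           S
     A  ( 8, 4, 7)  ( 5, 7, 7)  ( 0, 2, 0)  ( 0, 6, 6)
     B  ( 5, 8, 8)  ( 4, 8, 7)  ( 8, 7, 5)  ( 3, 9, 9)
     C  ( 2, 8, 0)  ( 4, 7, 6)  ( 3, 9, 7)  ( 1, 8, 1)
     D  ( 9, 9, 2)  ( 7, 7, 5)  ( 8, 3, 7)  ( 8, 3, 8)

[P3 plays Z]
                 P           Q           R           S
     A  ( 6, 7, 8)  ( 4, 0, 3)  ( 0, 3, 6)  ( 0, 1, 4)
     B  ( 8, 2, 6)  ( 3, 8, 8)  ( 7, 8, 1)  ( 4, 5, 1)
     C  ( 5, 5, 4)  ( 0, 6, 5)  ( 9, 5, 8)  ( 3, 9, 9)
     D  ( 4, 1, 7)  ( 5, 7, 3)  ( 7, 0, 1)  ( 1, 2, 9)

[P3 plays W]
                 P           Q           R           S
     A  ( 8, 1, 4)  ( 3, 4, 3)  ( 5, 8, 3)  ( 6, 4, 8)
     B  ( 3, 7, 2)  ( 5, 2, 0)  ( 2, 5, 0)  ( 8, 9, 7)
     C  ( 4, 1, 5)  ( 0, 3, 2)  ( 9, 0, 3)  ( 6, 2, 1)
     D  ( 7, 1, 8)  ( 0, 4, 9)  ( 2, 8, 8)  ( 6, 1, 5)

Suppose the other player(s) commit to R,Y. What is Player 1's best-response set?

u_1(A vs R,Y) = 0
u_1(B vs R,Y) = 8
u_1(C vs R,Y) = 3
u_1(D vs R,Y) = 8
max payoff 8 at {B,D}

BR_1 = {B,D}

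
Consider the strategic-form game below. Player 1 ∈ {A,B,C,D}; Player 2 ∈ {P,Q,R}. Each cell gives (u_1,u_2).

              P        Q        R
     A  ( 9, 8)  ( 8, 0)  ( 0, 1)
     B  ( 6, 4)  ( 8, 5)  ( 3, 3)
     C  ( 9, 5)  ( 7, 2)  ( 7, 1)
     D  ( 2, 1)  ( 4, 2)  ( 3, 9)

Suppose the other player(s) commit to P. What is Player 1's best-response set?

BR_1 = {A,C}

u_1(A vs P) = 9
u_1(B vs P) = 6
u_1(C vs P) = 9
u_1(D vs P) = 2
max payoff 9 at {A,C}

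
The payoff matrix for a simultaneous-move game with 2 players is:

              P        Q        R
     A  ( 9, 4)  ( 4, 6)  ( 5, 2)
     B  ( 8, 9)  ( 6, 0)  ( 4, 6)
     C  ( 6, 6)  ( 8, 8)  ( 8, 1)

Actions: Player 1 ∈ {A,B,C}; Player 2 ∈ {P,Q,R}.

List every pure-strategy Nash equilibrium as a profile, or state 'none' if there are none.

PSNE = {(C,Q)}

(A,P): not NE [P2→Q gives 6>4]
(A,Q): not NE [P1→C gives 8>4]
(A,R): not NE [P1→C gives 8>5; P2→Q gives 6>2]
(B,P): not NE [P1→A gives 9>8]
(B,Q): not NE [P1→C gives 8>6; P2→P gives 9>0]
(B,R): not NE [P1→C gives 8>4; P2→P gives 9>6]
(C,P): not NE [P1→A gives 9>6; P2→Q gives 8>6]
(C,Q): NE
(C,R): not NE [P2→Q gives 8>1]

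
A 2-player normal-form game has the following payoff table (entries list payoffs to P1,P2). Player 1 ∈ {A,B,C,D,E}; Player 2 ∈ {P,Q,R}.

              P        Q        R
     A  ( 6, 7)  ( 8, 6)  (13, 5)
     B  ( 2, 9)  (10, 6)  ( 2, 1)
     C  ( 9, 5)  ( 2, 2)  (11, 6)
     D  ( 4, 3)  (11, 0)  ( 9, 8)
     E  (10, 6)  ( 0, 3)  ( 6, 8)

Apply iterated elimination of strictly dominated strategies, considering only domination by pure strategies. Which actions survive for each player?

Survivors P1:{A,C,E} P2:{P,R}

P1 drop B (D beats it: P:4>2 Q:11>10 R:9>2)
P2 drop Q (P beats it: A:7>6 C:5>2 D:3>0 E:6>3)
P1 drop D (A beats it: P:6>4 R:13>9)
P1→{A,C,E} P2→{P,R}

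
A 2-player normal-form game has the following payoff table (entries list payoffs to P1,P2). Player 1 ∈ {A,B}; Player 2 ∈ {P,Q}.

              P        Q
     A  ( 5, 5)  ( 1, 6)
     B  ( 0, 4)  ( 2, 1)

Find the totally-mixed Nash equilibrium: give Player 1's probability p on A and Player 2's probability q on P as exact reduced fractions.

P1 indiff ⇒ q·5+(1-q)·1 = q·0+(1-q)·2 ⇒ q(5) = (1-q)(1) ⇒ q = 1/6
P2 indiff ⇒ p·5+(1-p)·4 = p·6+(1-p)·1 ⇒ p(-1) = (1-p)(-3) ⇒ p = 3/4

P1 mixes 3/4 on A; P2 mixes 1/6 on P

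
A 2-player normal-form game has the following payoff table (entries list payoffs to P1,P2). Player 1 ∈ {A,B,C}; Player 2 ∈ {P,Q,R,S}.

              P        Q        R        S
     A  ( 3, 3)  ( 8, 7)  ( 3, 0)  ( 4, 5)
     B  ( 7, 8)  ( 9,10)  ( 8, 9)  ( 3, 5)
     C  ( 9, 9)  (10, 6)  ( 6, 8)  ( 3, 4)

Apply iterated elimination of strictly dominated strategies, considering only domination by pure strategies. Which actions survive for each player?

Remaining: P1:{B,C} P2:{P,Q,R}

P2 drop S (Q beats it: A:7>5 B:10>5 C:6>4)
P1 drop A (B beats it: P:7>3 Q:9>8 R:8>3)
P1→{B,C} P2→{P,Q,R}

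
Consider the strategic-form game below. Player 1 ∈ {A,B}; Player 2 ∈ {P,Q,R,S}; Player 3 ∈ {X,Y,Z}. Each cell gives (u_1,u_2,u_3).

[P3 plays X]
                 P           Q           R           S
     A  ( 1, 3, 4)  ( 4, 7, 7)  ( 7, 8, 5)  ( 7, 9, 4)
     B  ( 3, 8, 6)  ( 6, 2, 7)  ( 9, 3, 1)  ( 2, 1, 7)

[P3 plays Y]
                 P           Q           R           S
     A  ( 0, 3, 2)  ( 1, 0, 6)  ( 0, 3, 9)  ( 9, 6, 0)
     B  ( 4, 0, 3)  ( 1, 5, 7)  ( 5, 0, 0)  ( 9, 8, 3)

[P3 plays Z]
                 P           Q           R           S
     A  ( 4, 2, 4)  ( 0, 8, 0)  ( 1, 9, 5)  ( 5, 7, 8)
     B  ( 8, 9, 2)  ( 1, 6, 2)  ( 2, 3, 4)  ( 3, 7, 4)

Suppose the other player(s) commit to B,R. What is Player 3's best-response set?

u_3(X vs B,R) = 1
u_3(Y vs B,R) = 0
u_3(Z vs B,R) = 4
max payoff 4 at {Z}

P3 best: {Z}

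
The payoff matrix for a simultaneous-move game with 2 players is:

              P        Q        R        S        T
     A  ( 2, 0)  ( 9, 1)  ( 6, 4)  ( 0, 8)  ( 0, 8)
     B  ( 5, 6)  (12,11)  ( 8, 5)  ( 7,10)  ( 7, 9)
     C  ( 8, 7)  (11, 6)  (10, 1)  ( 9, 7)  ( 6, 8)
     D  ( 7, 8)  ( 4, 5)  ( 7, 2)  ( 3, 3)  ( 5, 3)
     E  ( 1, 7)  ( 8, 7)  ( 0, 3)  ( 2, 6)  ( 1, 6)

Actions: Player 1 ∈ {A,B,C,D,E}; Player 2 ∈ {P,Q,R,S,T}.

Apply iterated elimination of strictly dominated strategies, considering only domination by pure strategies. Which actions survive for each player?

P1 drop A (B beats it: P:5>2 Q:12>9 R:8>6 S:7>0 T:7>0)
P1 drop D (C beats it: P:8>7 Q:11>4 R:10>7 S:9>3 T:6>5)
P1 drop E (B beats it: P:5>1 Q:12>8 R:8>0 S:7>2 T:7>1)
P2 drop P (T beats it: B:9>6 C:8>7)
P2 drop R (Q beats it: B:11>5 C:6>1)
P1→{B,C} P2→{Q,S,T}

Remaining: P1:{B,C} P2:{Q,S,T}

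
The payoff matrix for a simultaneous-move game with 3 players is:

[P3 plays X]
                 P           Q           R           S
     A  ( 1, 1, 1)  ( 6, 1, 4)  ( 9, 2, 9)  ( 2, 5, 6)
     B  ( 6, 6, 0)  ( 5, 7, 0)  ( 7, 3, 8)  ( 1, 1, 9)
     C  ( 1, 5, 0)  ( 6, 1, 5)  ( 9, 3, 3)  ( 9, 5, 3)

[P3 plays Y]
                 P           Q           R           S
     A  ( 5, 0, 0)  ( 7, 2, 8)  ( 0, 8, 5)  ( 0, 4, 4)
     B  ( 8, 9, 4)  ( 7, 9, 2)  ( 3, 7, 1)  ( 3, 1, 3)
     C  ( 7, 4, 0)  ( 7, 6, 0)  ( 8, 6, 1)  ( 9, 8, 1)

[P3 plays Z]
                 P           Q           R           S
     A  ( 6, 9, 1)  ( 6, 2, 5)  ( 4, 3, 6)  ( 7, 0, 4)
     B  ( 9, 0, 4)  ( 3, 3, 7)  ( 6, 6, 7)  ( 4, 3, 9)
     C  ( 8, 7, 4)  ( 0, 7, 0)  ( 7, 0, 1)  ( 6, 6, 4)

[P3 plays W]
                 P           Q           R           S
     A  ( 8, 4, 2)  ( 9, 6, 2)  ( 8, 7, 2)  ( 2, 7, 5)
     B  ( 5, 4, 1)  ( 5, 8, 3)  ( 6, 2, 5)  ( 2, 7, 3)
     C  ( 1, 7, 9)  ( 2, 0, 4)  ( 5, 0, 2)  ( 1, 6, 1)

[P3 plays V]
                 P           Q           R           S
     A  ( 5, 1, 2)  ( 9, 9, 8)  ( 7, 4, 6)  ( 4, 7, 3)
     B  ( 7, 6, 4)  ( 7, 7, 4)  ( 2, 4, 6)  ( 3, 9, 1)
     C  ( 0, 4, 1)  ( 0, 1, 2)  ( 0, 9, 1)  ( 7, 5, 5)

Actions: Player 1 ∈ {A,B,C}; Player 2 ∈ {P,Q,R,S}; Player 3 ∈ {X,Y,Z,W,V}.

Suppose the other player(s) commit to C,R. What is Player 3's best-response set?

BR_3 = {X}

u_3(X vs C,R) = 3
u_3(Y vs C,R) = 1
u_3(Z vs C,R) = 1
u_3(W vs C,R) = 2
u_3(V vs C,R) = 1
max payoff 3 at {X}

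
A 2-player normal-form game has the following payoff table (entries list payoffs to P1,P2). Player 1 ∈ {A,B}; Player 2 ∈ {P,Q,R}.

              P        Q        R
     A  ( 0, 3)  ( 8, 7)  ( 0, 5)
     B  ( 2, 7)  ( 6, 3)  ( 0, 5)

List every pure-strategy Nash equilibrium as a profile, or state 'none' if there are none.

(A,P): not NE [P1→B gives 2>0; P2→Q gives 7>3]
(A,Q): NE
(A,R): not NE [P2→Q gives 7>5]
(B,P): NE
(B,Q): not NE [P1→A gives 8>6; P2→P gives 7>3]
(B,R): not NE [P2→P gives 7>5]

PSNE = {(A,Q), (B,P)}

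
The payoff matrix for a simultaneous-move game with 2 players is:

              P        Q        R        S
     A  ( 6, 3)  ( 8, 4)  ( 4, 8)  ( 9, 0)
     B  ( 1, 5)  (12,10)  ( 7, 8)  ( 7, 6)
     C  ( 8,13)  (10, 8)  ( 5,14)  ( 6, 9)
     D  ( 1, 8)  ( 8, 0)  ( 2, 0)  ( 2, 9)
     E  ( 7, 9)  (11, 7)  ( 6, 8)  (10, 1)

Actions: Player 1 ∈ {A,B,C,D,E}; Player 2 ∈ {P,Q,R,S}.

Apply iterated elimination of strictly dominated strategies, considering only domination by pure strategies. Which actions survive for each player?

P1 drop A (E beats it: P:7>6 Q:11>8 R:6>4 S:10>9)
P1 drop D (C beats it: P:8>1 Q:10>8 R:5>2 S:6>2)
P2 drop S (R beats it: B:8>6 C:14>9 E:8>1)
P1→{B,C,E} P2→{P,Q,R}

Survivors P1:{B,C,E} P2:{P,Q,R}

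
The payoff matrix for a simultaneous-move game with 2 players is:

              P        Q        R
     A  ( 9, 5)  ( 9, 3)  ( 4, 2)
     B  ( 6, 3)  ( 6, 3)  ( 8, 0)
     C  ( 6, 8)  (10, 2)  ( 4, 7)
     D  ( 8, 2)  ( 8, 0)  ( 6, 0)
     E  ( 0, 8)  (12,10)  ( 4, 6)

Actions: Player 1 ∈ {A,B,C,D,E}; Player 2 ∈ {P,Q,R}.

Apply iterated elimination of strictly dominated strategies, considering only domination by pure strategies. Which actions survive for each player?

P2 drop R (P beats it: A:5>2 B:3>0 C:8>7 D:2>0 E:8>6)
P1 drop B (A beats it: P:9>6 Q:9>6)
P1 drop D (A beats it: P:9>8 Q:9>8)
P1→{A,C,E} P2→{P,Q}

IESDS → P1:{A,C,E} P2:{P,Q}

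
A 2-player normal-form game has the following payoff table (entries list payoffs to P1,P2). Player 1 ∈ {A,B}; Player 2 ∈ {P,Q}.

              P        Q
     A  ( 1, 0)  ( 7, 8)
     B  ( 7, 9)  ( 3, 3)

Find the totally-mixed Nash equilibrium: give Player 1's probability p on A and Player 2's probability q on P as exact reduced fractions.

(p,q) = (3/7, 2/5)

P1 indiff ⇒ q·1+(1-q)·7 = q·7+(1-q)·3 ⇒ q(-6) = (1-q)(-4) ⇒ q = 2/5
P2 indiff ⇒ p·0+(1-p)·9 = p·8+(1-p)·3 ⇒ p(-8) = (1-p)(-6) ⇒ p = 3/7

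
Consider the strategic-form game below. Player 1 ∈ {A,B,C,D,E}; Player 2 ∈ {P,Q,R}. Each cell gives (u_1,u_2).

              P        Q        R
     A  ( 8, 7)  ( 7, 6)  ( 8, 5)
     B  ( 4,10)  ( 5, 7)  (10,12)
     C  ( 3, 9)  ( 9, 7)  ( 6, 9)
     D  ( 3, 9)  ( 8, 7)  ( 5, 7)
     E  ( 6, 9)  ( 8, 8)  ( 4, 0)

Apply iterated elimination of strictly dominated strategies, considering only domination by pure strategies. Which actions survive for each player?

IESDS → P1:{A,B} P2:{P,R}

P2 drop Q (P beats it: A:7>6 B:10>7 C:9>7 D:9>7 E:9>8)
P1 drop C (A beats it: P:8>3 R:8>6)
P1 drop D (A beats it: P:8>3 R:8>5)
P1 drop E (A beats it: P:8>6 R:8>4)
P1→{A,B} P2→{P,R}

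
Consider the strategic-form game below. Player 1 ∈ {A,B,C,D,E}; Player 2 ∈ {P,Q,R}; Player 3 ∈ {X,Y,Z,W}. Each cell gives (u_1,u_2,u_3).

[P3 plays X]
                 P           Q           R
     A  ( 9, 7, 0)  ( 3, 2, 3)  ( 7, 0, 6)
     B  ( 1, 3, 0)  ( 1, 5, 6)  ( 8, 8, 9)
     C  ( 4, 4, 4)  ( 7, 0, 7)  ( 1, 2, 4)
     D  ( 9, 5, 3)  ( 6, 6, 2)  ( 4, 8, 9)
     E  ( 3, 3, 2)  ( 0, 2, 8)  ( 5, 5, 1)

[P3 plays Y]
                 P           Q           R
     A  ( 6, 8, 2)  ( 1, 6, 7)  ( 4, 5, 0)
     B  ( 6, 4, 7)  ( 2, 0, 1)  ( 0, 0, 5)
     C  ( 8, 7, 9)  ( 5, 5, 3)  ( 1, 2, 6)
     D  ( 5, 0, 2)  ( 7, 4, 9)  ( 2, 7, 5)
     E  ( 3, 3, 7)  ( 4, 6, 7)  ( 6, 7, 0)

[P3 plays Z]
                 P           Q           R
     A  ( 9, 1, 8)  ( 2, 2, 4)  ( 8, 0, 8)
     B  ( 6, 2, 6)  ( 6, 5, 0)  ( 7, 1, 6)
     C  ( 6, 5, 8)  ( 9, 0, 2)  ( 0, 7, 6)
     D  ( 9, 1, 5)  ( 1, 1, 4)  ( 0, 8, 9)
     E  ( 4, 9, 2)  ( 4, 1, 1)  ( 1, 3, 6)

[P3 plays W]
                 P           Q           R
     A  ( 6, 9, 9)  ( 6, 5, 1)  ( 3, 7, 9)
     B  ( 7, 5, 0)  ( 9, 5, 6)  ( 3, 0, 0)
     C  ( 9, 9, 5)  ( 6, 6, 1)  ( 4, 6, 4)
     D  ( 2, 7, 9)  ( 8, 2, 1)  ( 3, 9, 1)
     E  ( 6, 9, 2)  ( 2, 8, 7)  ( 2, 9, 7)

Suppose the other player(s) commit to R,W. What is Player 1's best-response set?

P1 best: {C}

u_1(A vs R,W) = 3
u_1(B vs R,W) = 3
u_1(C vs R,W) = 4
u_1(D vs R,W) = 3
u_1(E vs R,W) = 2
max payoff 4 at {C}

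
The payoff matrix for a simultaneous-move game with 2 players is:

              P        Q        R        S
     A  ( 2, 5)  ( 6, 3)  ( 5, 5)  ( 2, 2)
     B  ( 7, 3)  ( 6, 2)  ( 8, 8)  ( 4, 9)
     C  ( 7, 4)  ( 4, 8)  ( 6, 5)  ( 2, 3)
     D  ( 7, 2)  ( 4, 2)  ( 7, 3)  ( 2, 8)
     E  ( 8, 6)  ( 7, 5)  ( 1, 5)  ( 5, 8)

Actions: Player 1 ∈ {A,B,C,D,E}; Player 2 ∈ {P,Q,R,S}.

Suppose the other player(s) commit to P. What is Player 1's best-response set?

u_1(A vs P) = 2
u_1(B vs P) = 7
u_1(C vs P) = 7
u_1(D vs P) = 7
u_1(E vs P) = 8
max payoff 8 at {E}

P1 best: {E}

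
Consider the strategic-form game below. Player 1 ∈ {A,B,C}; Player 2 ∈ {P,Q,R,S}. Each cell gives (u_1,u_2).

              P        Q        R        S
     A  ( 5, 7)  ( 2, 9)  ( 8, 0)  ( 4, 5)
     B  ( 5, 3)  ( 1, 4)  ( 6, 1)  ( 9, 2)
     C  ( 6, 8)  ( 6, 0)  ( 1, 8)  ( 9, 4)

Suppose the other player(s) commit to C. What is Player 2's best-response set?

u_2(P vs C) = 8
u_2(Q vs C) = 0
u_2(R vs C) = 8
u_2(S vs C) = 4
max payoff 8 at {P,R}

BR_2 = {P,R}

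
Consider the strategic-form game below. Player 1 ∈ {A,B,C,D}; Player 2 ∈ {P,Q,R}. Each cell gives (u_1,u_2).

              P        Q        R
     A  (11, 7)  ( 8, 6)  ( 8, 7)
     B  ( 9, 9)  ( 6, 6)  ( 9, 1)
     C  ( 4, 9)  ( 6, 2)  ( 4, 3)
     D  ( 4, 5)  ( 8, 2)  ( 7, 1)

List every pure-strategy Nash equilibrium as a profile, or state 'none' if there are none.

(A,P): NE
(A,Q): not NE [P2→R gives 7>6]
(A,R): not NE [P1→B gives 9>8]
(B,P): not NE [P1→A gives 11>9]
(B,Q): not NE [P1→D gives 8>6; P2→P gives 9>6]
(B,R): not NE [P2→P gives 9>1]
(C,P): not NE [P1→A gives 11>4]
(C,Q): not NE [P1→D gives 8>6; P2→P gives 9>2]
(C,R): not NE [P1→B gives 9>4; P2→P gives 9>3]
(D,P): not NE [P1→A gives 11>4]
(D,Q): not NE [P2→P gives 5>2]
(D,R): not NE [P1→B gives 9>7; P2→P gives 5>1]

NE set: (A,P)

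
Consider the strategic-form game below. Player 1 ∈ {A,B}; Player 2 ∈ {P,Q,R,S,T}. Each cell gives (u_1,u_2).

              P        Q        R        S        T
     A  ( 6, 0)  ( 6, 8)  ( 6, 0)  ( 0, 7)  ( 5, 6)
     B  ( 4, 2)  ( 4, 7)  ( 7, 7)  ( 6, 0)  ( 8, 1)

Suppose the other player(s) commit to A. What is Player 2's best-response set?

P2 best: {Q}

u_2(P vs A) = 0
u_2(Q vs A) = 8
u_2(R vs A) = 0
u_2(S vs A) = 7
u_2(T vs A) = 6
max payoff 8 at {Q}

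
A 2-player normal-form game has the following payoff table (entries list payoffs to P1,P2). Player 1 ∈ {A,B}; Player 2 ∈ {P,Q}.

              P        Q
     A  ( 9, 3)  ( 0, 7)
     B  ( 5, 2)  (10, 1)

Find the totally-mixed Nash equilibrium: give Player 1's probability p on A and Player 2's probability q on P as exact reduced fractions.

(p,q) = (1/5, 5/7)

P1 indiff ⇒ q·9+(1-q)·0 = q·5+(1-q)·10 ⇒ q(4) = (1-q)(10) ⇒ q = 5/7
P2 indiff ⇒ p·3+(1-p)·2 = p·7+(1-p)·1 ⇒ p(-4) = (1-p)(-1) ⇒ p = 1/5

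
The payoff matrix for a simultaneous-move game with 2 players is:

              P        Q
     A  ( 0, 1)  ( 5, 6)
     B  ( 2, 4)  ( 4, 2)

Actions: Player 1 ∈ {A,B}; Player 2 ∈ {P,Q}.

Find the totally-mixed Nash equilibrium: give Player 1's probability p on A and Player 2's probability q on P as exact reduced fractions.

p=2/7, q=1/3

P1 indiff ⇒ q·0+(1-q)·5 = q·2+(1-q)·4 ⇒ q(-2) = (1-q)(-1) ⇒ q = 1/3
P2 indiff ⇒ p·1+(1-p)·4 = p·6+(1-p)·2 ⇒ p(-5) = (1-p)(-2) ⇒ p = 2/7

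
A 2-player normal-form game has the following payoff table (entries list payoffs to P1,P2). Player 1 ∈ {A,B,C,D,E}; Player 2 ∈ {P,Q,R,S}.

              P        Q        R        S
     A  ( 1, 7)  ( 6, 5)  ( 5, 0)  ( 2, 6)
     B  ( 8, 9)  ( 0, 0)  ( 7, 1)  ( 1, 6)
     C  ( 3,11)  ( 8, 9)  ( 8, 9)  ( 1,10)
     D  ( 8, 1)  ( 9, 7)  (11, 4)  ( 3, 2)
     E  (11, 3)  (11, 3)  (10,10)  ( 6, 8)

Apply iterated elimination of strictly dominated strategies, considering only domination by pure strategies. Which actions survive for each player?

P1 drop A (D beats it: P:8>1 Q:9>6 R:11>5 S:3>2)
P1 drop B (E beats it: P:11>8 Q:11>0 R:10>7 S:6>1)
P1 drop C (D beats it: P:8>3 Q:9>8 R:11>8 S:3>1)
P2 drop P (R beats it: D:4>1 E:10>3)
P2 drop S (R beats it: D:4>2 E:10>8)
P1→{D,E} P2→{Q,R}

Remaining: P1:{D,E} P2:{Q,R}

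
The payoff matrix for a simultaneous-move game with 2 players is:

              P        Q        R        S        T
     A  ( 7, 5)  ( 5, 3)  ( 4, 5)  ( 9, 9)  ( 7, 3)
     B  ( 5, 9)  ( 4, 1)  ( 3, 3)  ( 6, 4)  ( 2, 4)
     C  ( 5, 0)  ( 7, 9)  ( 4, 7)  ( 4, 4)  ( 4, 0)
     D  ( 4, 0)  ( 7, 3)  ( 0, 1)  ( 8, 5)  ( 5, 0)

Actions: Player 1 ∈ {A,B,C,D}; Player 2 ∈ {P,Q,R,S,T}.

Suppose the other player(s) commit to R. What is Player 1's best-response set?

BR_1 = {A,C}

u_1(A vs R) = 4
u_1(B vs R) = 3
u_1(C vs R) = 4
u_1(D vs R) = 0
max payoff 4 at {A,C}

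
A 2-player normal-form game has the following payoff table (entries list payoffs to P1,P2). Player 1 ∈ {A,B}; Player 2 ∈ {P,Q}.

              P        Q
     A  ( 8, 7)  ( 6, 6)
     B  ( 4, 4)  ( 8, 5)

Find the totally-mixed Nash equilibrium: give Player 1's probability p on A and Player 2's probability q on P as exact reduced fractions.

P1 indiff ⇒ q·8+(1-q)·6 = q·4+(1-q)·8 ⇒ q(4) = (1-q)(2) ⇒ q = 1/3
P2 indiff ⇒ p·7+(1-p)·4 = p·6+(1-p)·5 ⇒ p(1) = (1-p)(1) ⇒ p = 1/2

P1 mixes 1/2 on A; P2 mixes 1/3 on P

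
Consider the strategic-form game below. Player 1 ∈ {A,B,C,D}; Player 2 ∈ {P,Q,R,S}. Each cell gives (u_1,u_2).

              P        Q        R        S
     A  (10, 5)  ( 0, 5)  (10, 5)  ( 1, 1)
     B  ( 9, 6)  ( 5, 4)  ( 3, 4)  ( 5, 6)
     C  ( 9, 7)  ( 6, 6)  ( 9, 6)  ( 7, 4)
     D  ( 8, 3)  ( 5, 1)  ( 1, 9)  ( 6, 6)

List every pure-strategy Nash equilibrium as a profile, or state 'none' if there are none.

(A,P): NE
(A,Q): not NE [P1→C gives 6>0]
(A,R): NE
(A,S): not NE [P1→C gives 7>1; P2→R gives 5>1]
(B,P): not NE [P1→A gives 10>9]
(B,Q): not NE [P1→C gives 6>5; P2→S gives 6>4]
(B,R): not NE [P1→A gives 10>3; P2→S gives 6>4]
(B,S): not NE [P1→C gives 7>5]
(C,P): not NE [P1→A gives 10>9]
(C,Q): not NE [P2→P gives 7>6]
(C,R): not NE [P1→A gives 10>9; P2→P gives 7>6]
(C,S): not NE [P2→P gives 7>4]
(D,P): not NE [P1→A gives 10>8; P2→R gives 9>3]
(D,Q): not NE [P1→C gives 6>5; P2→R gives 9>1]
(D,R): not NE [P1→A gives 10>1]
(D,S): not NE [P1→C gives 7>6; P2→R gives 9>6]

Nash profiles: (A,P), (A,R)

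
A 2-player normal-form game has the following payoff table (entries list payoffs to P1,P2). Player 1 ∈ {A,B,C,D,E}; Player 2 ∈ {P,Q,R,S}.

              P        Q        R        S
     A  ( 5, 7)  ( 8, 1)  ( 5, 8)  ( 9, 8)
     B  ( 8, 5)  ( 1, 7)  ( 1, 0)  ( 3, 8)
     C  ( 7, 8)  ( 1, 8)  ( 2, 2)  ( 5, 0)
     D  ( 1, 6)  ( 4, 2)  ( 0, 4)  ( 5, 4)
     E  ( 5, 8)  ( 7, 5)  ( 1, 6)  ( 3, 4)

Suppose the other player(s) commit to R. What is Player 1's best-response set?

P1 best: {A}

u_1(A vs R) = 5
u_1(B vs R) = 1
u_1(C vs R) = 2
u_1(D vs R) = 0
u_1(E vs R) = 1
max payoff 5 at {A}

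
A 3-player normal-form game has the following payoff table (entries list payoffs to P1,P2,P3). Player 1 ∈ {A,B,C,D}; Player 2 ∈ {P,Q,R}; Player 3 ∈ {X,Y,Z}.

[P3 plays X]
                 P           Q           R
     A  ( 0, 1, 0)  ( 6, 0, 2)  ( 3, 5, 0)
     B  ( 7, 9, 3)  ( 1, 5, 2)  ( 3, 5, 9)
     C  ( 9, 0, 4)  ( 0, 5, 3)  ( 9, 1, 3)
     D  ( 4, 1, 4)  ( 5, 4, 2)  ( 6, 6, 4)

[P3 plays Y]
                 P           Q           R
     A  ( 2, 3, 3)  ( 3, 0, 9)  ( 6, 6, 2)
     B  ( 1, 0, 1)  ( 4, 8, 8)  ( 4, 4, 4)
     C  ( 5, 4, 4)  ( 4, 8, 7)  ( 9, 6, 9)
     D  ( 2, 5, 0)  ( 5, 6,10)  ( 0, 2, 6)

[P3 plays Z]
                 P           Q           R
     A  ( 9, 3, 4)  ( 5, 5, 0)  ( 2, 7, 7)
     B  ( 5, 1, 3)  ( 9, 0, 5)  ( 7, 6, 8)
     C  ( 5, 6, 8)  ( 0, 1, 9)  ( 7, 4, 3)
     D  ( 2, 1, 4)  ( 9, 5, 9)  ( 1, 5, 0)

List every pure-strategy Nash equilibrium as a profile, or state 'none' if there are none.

(A,P,X): not NE [P1→C gives 9>0; P2→R gives 5>1; P3→Z gives 4>0]
(A,P,Y): not NE [P1→C gives 5>2; P2→R gives 6>3; P3→Z gives 4>3]
(A,P,Z): not NE [P2→R gives 7>3]
(A,Q,X): not NE [P2→R gives 5>0; P3→Y gives 9>2]
(A,Q,Y): not NE [P1→D gives 5>3; P2→R gives 6>0]
(A,Q,Z): not NE [P1→D gives 9>5; P2→R gives 7>5; P3→Y gives 9>0]
(A,R,X): not NE [P1→C gives 9>3; P3→Z gives 7>0]
(A,R,Y): not NE [P1→C gives 9>6; P3→Z gives 7>2]
(A,R,Z): not NE [P1→C gives 7>2]
(B,P,X): not NE [P1→C gives 9>7]
(B,P,Y): not NE [P1→C gives 5>1; P2→Q gives 8>0; P3→Z gives 3>1]
(B,P,Z): not NE [P1→A gives 9>5; P2→R gives 6>1]
(B,Q,X): not NE [P1→A gives 6>1; P2→P gives 9>5; P3→Y gives 8>2]
(B,Q,Y): not NE [P1→D gives 5>4]
(B,Q,Z): not NE [P2→R gives 6>0; P3→Y gives 8>5]
(B,R,X): not NE [P1→C gives 9>3; P2→P gives 9>5]
(B,R,Y): not NE [P1→C gives 9>4; P2→Q gives 8>4; P3→X gives 9>4]
(B,R,Z): not NE [P3→X gives 9>8]
(C,P,X): not NE [P2→Q gives 5>0; P3→Z gives 8>4]
(C,P,Y): not NE [P2→Q gives 8>4; P3→Z gives 8>4]
(C,P,Z): not NE [P1→A gives 9>5]
(C,Q,X): not NE [P1→A gives 6>0; P3→Z gives 9>3]
(C,Q,Y): not NE [P1→D gives 5>4; P3→Z gives 9>7]
(C,Q,Z): not NE [P1→D gives 9>0; P2→P gives 6>1]
(C,R,X): not NE [P2→Q gives 5>1; P3→Y gives 9>3]
(C,R,Y): not NE [P2→Q gives 8>6]
(C,R,Z): not NE [P2→P gives 6>4; P3→Y gives 9>3]
(D,P,X): not NE [P1→C gives 9>4; P2→R gives 6>1]
(D,P,Y): not NE [P1→C gives 5>2; P2→Q gives 6>5; P3→Z gives 4>0]
(D,P,Z): not NE [P1→A gives 9>2; P2→R gives 5>1]
(D,Q,X): not NE [P1→A gives 6>5; P2→R gives 6>4; P3→Y gives 10>2]
(D,Q,Y): NE
(D,Q,Z): not NE [P3→Y gives 10>9]
(D,R,X): not NE [P1→C gives 9>6; P3→Y gives 6>4]
(D,R,Y): not NE [P1→C gives 9>0; P2→Q gives 6>2]
(D,R,Z): not NE [P1→C gives 7>1; P3→Y gives 6>0]

Nash profiles: (D,Q,Y)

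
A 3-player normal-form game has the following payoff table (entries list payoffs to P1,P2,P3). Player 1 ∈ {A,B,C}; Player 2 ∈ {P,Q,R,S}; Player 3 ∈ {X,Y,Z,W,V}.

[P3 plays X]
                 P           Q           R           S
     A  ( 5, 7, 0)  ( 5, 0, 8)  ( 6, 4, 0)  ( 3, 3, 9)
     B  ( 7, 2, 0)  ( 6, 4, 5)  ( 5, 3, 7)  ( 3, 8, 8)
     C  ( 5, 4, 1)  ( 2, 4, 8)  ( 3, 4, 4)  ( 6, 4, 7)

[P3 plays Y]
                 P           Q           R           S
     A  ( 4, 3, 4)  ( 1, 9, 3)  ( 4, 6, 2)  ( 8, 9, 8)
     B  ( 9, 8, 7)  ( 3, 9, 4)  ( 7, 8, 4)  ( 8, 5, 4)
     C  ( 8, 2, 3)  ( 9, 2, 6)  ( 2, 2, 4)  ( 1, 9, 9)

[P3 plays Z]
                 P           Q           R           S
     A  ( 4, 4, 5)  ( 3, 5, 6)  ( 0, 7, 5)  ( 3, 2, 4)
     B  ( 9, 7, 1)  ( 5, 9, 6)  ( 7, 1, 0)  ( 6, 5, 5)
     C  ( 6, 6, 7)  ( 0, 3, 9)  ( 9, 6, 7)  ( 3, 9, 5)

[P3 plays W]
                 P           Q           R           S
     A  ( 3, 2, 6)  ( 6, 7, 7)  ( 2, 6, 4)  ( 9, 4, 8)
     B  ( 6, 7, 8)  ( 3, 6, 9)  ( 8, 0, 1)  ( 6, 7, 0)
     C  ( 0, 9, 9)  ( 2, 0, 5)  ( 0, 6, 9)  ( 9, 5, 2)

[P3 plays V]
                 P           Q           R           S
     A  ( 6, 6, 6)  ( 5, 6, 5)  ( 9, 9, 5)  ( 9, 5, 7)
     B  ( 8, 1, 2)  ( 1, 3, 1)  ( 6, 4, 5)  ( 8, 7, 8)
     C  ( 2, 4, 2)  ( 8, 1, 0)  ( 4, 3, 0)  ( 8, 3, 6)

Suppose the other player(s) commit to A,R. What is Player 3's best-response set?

BR_3 = {Z,V}

u_3(X vs A,R) = 0
u_3(Y vs A,R) = 2
u_3(Z vs A,R) = 5
u_3(W vs A,R) = 4
u_3(V vs A,R) = 5
max payoff 5 at {Z,V}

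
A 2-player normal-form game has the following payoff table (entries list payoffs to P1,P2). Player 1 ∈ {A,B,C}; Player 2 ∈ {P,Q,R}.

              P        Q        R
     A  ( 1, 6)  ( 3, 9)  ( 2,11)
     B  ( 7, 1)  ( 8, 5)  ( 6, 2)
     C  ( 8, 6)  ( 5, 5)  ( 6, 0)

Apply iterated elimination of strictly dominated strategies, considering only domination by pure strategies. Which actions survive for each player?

P1 drop A (B beats it: P:7>1 Q:8>3 R:6>2)
P2 drop R (Q beats it: B:5>2 C:5>0)
P1→{B,C} P2→{P,Q}

IESDS → P1:{B,C} P2:{P,Q}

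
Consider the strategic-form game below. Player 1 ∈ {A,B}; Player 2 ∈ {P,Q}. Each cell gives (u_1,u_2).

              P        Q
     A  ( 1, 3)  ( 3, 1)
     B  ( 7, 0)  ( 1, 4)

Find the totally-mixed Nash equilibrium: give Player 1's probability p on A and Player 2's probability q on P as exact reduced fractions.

p=2/3, q=1/4

P1 indiff ⇒ q·1+(1-q)·3 = q·7+(1-q)·1 ⇒ q(-6) = (1-q)(-2) ⇒ q = 1/4
P2 indiff ⇒ p·3+(1-p)·0 = p·1+(1-p)·4 ⇒ p(2) = (1-p)(4) ⇒ p = 2/3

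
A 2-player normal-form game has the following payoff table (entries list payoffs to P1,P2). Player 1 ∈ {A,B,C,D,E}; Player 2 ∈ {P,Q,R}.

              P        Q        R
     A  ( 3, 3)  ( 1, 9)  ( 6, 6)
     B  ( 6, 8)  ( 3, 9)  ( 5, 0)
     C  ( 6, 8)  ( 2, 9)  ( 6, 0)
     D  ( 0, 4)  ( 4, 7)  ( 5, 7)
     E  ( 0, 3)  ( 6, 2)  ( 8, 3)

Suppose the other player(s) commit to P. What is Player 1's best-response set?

u_1(A vs P) = 3
u_1(B vs P) = 6
u_1(C vs P) = 6
u_1(D vs P) = 0
u_1(E vs P) = 0
max payoff 6 at {B,C}

BR_1 = {B,C}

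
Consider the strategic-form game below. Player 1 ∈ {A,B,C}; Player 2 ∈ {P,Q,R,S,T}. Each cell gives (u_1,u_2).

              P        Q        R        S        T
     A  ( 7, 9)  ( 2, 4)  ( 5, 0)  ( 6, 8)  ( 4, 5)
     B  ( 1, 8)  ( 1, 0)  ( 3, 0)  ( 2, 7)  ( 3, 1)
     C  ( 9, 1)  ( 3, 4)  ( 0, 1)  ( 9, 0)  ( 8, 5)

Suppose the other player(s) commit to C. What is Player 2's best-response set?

u_2(P vs C) = 1
u_2(Q vs C) = 4
u_2(R vs C) = 1
u_2(S vs C) = 0
u_2(T vs C) = 5
max payoff 5 at {T}

P2 best: {T}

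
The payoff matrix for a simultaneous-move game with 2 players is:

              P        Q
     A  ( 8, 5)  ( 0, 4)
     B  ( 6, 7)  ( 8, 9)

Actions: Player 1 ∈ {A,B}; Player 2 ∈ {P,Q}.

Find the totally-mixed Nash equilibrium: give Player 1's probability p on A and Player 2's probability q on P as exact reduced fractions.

p=2/3, q=4/5

P1 indiff ⇒ q·8+(1-q)·0 = q·6+(1-q)·8 ⇒ q(2) = (1-q)(8) ⇒ q = 4/5
P2 indiff ⇒ p·5+(1-p)·7 = p·4+(1-p)·9 ⇒ p(1) = (1-p)(2) ⇒ p = 2/3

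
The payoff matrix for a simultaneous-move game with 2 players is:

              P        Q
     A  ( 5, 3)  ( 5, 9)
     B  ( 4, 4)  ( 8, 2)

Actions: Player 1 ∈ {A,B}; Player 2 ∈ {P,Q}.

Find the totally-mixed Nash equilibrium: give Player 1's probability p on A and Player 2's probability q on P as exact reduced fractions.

P1 indiff ⇒ q·5+(1-q)·5 = q·4+(1-q)·8 ⇒ q(1) = (1-q)(3) ⇒ q = 3/4
P2 indiff ⇒ p·3+(1-p)·4 = p·9+(1-p)·2 ⇒ p(-6) = (1-p)(-2) ⇒ p = 1/4

(p,q) = (1/4, 3/4)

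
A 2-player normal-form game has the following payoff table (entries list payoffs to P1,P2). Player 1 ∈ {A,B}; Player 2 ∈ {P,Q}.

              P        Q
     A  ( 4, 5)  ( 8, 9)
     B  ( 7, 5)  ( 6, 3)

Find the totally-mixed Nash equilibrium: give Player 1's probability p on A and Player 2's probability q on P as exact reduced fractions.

P1 indiff ⇒ q·4+(1-q)·8 = q·7+(1-q)·6 ⇒ q(-3) = (1-q)(-2) ⇒ q = 2/5
P2 indiff ⇒ p·5+(1-p)·5 = p·9+(1-p)·3 ⇒ p(-4) = (1-p)(-2) ⇒ p = 1/3

P1 mixes 1/3 on A; P2 mixes 2/5 on P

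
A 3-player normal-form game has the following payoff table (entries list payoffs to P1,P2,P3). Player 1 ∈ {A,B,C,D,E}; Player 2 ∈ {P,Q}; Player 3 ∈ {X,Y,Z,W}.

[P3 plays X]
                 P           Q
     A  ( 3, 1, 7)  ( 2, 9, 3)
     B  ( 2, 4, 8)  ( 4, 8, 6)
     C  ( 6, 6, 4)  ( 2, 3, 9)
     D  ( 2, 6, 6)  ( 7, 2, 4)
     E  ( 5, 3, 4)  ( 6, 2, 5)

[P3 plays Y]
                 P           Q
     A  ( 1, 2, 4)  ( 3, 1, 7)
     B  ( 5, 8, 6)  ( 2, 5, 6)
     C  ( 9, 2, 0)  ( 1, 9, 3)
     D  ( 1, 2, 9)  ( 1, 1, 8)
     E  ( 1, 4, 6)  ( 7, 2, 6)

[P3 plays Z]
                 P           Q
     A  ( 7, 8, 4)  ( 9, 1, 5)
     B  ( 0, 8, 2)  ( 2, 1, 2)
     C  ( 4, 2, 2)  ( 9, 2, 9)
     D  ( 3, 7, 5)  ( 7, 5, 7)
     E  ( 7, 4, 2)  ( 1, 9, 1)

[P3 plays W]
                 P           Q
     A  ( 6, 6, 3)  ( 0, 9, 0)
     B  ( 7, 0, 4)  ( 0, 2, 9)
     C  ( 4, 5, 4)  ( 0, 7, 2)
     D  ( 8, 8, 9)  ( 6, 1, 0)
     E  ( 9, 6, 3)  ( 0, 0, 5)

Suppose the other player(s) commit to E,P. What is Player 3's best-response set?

P3 best: {Y}

u_3(X vs E,P) = 4
u_3(Y vs E,P) = 6
u_3(Z vs E,P) = 2
u_3(W vs E,P) = 3
max payoff 6 at {Y}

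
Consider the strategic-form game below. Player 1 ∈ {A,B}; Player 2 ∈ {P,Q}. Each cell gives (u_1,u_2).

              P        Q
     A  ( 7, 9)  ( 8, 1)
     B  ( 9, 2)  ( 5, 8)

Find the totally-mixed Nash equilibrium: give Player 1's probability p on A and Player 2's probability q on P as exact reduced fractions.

P1 mixes 3/7 on A; P2 mixes 3/5 on P

P1 indiff ⇒ q·7+(1-q)·8 = q·9+(1-q)·5 ⇒ q(-2) = (1-q)(-3) ⇒ q = 3/5
P2 indiff ⇒ p·9+(1-p)·2 = p·1+(1-p)·8 ⇒ p(8) = (1-p)(6) ⇒ p = 3/7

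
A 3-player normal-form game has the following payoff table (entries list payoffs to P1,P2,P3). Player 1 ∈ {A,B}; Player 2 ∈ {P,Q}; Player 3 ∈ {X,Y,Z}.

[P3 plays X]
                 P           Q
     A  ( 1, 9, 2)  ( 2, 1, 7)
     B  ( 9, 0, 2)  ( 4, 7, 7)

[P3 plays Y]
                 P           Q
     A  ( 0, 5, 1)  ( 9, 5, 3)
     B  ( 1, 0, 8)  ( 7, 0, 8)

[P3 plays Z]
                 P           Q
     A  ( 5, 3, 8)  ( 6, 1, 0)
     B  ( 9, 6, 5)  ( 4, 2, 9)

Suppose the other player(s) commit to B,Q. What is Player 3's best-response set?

argmax u_3 = {Z}

u_3(X vs B,Q) = 7
u_3(Y vs B,Q) = 8
u_3(Z vs B,Q) = 9
max payoff 9 at {Z}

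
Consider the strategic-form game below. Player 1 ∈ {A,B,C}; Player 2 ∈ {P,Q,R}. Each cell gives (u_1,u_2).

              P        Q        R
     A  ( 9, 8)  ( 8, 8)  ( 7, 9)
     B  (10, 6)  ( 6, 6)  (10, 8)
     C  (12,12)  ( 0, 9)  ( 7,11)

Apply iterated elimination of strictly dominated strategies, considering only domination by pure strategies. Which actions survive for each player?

P2 drop Q (R beats it: A:9>8 B:8>6 C:11>9)
P1 drop A (B beats it: P:10>9 R:10>7)
P1→{B,C} P2→{P,R}

IESDS → P1:{B,C} P2:{P,R}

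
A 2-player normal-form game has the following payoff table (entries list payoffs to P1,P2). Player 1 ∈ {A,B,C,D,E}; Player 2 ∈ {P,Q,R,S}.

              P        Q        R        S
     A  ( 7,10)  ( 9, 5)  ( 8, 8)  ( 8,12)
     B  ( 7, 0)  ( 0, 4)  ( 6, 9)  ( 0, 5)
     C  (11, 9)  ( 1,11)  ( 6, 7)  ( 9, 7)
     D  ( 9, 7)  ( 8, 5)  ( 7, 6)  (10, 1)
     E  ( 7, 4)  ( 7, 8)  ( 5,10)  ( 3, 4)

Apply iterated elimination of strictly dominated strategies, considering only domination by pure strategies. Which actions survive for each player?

P1 drop B (D beats it: P:9>7 Q:8>0 R:7>6 S:10>0)
P1 drop E (D beats it: P:9>7 Q:8>7 R:7>5 S:10>3)
P2 drop R (P beats it: A:10>8 C:9>7 D:7>6)
P1→{A,C,D} P2→{P,Q,S}

IESDS → P1:{A,C,D} P2:{P,Q,S}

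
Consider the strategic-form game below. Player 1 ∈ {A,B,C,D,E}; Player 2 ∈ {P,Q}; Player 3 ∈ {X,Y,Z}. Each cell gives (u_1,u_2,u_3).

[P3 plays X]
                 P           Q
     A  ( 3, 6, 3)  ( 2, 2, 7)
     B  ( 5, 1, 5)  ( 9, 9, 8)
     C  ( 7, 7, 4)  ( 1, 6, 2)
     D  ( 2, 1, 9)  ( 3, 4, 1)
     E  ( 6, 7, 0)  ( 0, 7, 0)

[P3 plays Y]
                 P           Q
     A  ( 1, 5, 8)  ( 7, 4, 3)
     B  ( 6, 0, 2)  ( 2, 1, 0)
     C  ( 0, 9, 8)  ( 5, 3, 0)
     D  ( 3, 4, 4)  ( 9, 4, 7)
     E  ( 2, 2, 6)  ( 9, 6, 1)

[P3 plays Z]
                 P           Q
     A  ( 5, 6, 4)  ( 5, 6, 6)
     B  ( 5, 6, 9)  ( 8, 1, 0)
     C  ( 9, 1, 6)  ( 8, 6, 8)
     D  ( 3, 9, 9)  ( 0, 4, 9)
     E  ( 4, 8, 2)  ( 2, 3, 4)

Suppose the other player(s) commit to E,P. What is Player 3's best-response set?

P3 best: {Y}

u_3(X vs E,P) = 0
u_3(Y vs E,P) = 6
u_3(Z vs E,P) = 2
max payoff 6 at {Y}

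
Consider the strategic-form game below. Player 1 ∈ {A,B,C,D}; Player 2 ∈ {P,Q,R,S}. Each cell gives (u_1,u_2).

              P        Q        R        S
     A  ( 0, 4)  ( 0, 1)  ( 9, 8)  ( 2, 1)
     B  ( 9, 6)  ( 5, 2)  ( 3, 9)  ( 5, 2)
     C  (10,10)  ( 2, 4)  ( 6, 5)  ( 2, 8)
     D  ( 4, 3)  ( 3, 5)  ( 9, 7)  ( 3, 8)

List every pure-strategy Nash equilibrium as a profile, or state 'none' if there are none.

(A,P): not NE [P1→C gives 10>0; P2→R gives 8>4]
(A,Q): not NE [P1→B gives 5>0; P2→R gives 8>1]
(A,R): NE
(A,S): not NE [P1→B gives 5>2; P2→R gives 8>1]
(B,P): not NE [P1→C gives 10>9; P2→R gives 9>6]
(B,Q): not NE [P2→R gives 9>2]
(B,R): not NE [P1→D gives 9>3]
(B,S): not NE [P2→R gives 9>2]
(C,P): NE
(C,Q): not NE [P1→B gives 5>2; P2→P gives 10>4]
(C,R): not NE [P1→D gives 9>6; P2→P gives 10>5]
(C,S): not NE [P1→B gives 5>2; P2→P gives 10>8]
(D,P): not NE [P1→C gives 10>4; P2→S gives 8>3]
(D,Q): not NE [P1→B gives 5>3; P2→S gives 8>5]
(D,R): not NE [P2→S gives 8>7]
(D,S): not NE [P1→B gives 5>3]

Nash profiles: (A,R), (C,P)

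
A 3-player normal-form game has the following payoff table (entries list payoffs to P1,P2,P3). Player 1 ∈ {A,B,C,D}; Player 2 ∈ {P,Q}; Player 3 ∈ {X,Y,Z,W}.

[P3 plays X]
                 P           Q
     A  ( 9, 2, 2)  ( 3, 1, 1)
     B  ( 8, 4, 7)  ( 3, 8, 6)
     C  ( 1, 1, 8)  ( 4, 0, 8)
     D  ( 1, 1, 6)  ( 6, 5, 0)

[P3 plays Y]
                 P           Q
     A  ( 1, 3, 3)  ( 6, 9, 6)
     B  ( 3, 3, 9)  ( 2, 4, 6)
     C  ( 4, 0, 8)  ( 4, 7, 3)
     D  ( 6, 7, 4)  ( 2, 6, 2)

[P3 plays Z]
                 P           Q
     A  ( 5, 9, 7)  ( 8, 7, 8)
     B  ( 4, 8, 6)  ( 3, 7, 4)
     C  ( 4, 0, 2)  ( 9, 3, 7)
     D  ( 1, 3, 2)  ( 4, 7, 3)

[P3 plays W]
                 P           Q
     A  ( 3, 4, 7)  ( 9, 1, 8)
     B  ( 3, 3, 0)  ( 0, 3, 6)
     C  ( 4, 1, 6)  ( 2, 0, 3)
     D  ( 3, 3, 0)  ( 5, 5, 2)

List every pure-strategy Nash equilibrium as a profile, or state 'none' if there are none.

(A,P,X): not NE [P3→W gives 7>2]
(A,P,Y): not NE [P1→D gives 6>1; P2→Q gives 9>3; P3→W gives 7>3]
(A,P,Z): NE
(A,P,W): not NE [P1→C gives 4>3]
(A,Q,X): not NE [P1→D gives 6>3; P2→P gives 2>1; P3→W gives 8>1]
(A,Q,Y): not NE [P3→W gives 8>6]
(A,Q,Z): not NE [P1→C gives 9>8; P2→P gives 9>7]
(A,Q,W): not NE [P2→P gives 4>1]
(B,P,X): not NE [P1→A gives 9>8; P2→Q gives 8>4; P3→Y gives 9>7]
(B,P,Y): not NE [P1→D gives 6>3; P2→Q gives 4>3]
(B,P,Z): not NE [P1→A gives 5>4; P3→Y gives 9>6]
(B,P,W): not NE [P1→C gives 4>3; P3→Y gives 9>0]
(B,Q,X): not NE [P1→D gives 6>3]
(B,Q,Y): not NE [P1→A gives 6>2]
(B,Q,Z): not NE [P1→C gives 9>3; P2→P gives 8>7; P3→W gives 6>4]
(B,Q,W): not NE [P1→A gives 9>0]
(C,P,X): not NE [P1→A gives 9>1]
(C,P,Y): not NE [P1→D gives 6>4; P2→Q gives 7>0]
(C,P,Z): not NE [P1→A gives 5>4; P2→Q gives 3>0; P3→Y gives 8>2]
(C,P,W): not NE [P3→Y gives 8>6]
(C,Q,X): not NE [P1→D gives 6>4; P2→P gives 1>0]
(C,Q,Y): not NE [P1→A gives 6>4; P3→X gives 8>3]
(C,Q,Z): not NE [P3→X gives 8>7]
(C,Q,W): not NE [P1→A gives 9>2; P2→P gives 1>0; P3→X gives 8>3]
(D,P,X): not NE [P1→A gives 9>1; P2→Q gives 5>1]
(D,P,Y): not NE [P3→X gives 6>4]
(D,P,Z): not NE [P1→A gives 5>1; P2→Q gives 7>3; P3→X gives 6>2]
(D,P,W): not NE [P1→C gives 4>3; P2→Q gives 5>3; P3→X gives 6>0]
(D,Q,X): not NE [P3→Z gives 3>0]
(D,Q,Y): not NE [P1→A gives 6>2; P2→P gives 7>6; P3→Z gives 3>2]
(D,Q,Z): not NE [P1→C gives 9>4]
(D,Q,W): not NE [P1→A gives 9>5; P3→Z gives 3>2]

PSNE = {(A,P,Z)}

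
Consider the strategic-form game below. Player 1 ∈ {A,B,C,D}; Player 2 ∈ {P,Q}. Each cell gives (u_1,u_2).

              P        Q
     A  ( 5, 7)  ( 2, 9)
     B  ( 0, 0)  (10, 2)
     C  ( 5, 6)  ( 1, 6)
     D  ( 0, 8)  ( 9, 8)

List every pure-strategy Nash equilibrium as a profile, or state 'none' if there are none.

(A,P): not NE [P2→Q gives 9>7]
(A,Q): not NE [P1→B gives 10>2]
(B,P): not NE [P1→C gives 5>0; P2→Q gives 2>0]
(B,Q): NE
(C,P): NE
(C,Q): not NE [P1→B gives 10>1]
(D,P): not NE [P1→C gives 5>0]
(D,Q): not NE [P1→B gives 10>9]

NE set: (B,Q), (C,P)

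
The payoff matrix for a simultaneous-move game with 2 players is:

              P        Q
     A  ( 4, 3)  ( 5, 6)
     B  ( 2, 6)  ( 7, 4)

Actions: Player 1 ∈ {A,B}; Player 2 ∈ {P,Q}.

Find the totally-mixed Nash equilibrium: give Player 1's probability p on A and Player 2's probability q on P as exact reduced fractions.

P1 indiff ⇒ q·4+(1-q)·5 = q·2+(1-q)·7 ⇒ q(2) = (1-q)(2) ⇒ q = 1/2
P2 indiff ⇒ p·3+(1-p)·6 = p·6+(1-p)·4 ⇒ p(-3) = (1-p)(-2) ⇒ p = 2/5

P1 mixes 2/5 on A; P2 mixes 1/2 on P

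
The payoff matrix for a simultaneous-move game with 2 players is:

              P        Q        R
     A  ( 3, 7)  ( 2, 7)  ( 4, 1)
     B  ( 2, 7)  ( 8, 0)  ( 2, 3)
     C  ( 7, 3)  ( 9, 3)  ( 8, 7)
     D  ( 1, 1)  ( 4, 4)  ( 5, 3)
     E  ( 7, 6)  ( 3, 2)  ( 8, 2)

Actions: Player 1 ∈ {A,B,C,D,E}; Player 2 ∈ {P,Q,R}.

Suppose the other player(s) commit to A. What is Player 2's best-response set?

u_2(P vs A) = 7
u_2(Q vs A) = 7
u_2(R vs A) = 1
max payoff 7 at {P,Q}

BR_2 = {P,Q}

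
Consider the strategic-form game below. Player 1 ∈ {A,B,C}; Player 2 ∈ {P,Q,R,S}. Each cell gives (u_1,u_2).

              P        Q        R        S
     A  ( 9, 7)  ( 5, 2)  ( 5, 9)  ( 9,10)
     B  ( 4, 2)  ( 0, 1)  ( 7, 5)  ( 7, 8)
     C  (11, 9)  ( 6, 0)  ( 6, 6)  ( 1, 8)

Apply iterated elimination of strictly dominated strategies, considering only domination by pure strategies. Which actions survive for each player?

P2 drop Q (P beats it: A:7>2 B:2>1 C:9>0)
P2 drop R (S beats it: A:10>9 B:8>5 C:8>6)
P1 drop B (A beats it: P:9>4 S:9>7)
P1→{A,C} P2→{P,S}

IESDS → P1:{A,C} P2:{P,S}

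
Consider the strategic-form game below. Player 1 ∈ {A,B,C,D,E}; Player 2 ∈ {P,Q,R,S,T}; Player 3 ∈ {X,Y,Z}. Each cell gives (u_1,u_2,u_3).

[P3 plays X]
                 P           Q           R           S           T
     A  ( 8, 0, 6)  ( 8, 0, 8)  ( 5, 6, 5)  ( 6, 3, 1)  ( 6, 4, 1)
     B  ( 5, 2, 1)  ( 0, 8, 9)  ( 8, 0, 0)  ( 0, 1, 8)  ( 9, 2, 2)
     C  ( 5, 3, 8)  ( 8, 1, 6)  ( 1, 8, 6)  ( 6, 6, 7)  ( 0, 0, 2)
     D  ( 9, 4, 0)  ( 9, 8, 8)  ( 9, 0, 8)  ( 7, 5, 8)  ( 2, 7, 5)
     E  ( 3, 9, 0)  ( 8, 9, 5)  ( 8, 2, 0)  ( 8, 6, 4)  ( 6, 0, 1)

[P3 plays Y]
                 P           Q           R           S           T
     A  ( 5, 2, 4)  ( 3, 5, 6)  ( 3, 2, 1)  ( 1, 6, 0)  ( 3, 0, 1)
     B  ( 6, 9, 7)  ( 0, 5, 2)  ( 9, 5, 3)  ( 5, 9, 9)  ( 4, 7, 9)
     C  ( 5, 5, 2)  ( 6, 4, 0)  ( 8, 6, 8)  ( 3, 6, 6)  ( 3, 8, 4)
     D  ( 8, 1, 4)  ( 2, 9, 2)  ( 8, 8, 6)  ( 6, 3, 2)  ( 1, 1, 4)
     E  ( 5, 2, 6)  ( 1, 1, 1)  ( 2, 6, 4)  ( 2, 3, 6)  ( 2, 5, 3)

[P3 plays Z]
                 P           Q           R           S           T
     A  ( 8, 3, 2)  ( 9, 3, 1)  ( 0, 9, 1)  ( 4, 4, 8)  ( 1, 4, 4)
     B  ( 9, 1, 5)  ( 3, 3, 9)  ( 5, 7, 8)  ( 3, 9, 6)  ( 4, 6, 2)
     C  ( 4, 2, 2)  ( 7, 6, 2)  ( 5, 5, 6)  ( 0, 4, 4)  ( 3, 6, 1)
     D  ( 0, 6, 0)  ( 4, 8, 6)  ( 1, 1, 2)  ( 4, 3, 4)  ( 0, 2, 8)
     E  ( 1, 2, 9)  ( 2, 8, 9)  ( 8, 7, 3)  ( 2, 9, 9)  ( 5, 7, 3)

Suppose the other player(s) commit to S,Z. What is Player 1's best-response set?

argmax u_1 = {A,D}

u_1(A vs S,Z) = 4
u_1(B vs S,Z) = 3
u_1(C vs S,Z) = 0
u_1(D vs S,Z) = 4
u_1(E vs S,Z) = 2
max payoff 4 at {A,D}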